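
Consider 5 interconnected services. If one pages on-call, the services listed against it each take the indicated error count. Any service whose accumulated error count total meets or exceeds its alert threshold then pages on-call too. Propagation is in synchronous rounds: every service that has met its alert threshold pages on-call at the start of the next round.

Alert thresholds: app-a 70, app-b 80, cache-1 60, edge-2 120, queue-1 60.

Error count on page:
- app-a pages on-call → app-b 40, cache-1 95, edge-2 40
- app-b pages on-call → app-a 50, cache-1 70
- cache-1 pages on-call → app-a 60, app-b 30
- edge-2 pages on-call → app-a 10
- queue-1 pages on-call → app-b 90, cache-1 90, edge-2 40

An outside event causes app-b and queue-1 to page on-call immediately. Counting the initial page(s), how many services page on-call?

Round 1 — app-b, queue-1 page on-call (initial).
  app-a: +50 → 50 < 70
  cache-1: +70+90 → 160 ≥ 60
  edge-2: +40 → 40 < 120
Round 2 — cache-1 pages on-call.
  app-a: +60 → 110 ≥ 70
Round 3 — app-a pages on-call.
  edge-2: +40 → 80 < 120
No further pages.

4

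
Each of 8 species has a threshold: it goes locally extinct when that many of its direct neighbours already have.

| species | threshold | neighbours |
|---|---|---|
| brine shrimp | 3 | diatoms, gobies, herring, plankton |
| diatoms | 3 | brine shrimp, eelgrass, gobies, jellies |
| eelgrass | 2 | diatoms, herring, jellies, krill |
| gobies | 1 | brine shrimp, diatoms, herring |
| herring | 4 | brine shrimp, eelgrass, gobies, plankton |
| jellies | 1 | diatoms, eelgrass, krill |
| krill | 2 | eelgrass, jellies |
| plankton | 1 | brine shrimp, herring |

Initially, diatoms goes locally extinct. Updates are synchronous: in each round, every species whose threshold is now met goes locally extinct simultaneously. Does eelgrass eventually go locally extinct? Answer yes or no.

Round 1 — diatoms goes locally extinct (initial).
Round 2 — checking thresholds:
  brine shrimp: 1 of 4 neighbours < 3, not yet.
  eelgrass: 1 of 4 neighbours < 2, not yet.
  gobies: 1 of 3 neighbours ≥ 1, goes locally extinct.
  jellies: 1 of 3 neighbours ≥ 1, goes locally extinct.
Round 3 — checking thresholds:
  brine shrimp: 2 of 4 neighbours < 3, not yet.
  eelgrass: 2 of 4 neighbours ≥ 2, goes locally extinct.
  herring: 1 of 4 neighbours < 4, not yet.
  krill: 1 of 2 neighbours < 2, not yet.
Round 4 — checking thresholds:
  brine shrimp: 2 of 4 neighbours < 3, not yet.
  herring: 2 of 4 neighbours < 4, not yet.
  krill: 2 of 2 neighbours ≥ 2, goes locally extinct.
Round 5 — no new extinctions; cascade stops.

yes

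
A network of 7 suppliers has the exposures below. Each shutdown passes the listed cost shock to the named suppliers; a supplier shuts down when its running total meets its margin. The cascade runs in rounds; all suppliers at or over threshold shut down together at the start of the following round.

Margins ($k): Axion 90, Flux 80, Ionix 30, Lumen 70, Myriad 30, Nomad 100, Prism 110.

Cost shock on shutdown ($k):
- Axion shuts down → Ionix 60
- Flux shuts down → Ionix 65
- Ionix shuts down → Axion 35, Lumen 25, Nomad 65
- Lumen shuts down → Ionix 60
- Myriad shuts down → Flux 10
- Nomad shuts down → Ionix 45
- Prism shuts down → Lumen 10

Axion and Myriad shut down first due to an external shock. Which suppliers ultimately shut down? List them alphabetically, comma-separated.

Round 1 — Axion, Myriad shut down (initial).
  Flux: +10 → 10 < 80
  Ionix: +60 → 60 ≥ 30
Round 2 — Ionix shuts down.
  Lumen: +25 → 25 < 70
  Nomad: +65 → 65 < 100
No further shutdowns.

Axion, Ionix, Myriad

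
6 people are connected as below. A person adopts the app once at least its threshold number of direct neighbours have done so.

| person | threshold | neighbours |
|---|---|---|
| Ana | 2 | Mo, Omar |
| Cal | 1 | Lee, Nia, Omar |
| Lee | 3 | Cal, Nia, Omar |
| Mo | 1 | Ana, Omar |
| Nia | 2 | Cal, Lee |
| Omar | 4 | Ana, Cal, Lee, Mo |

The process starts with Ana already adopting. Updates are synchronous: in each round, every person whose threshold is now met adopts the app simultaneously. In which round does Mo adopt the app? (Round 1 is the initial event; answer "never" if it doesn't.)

Round 1 — Ana adopts the app (initial).
Round 2 — checking thresholds:
  Mo: 1 of 2 neighbours ≥ 1, adopts the app.
  Omar: 1 of 4 neighbours < 4, not yet.
Round 3 — no new adoptions; cascade stops.

2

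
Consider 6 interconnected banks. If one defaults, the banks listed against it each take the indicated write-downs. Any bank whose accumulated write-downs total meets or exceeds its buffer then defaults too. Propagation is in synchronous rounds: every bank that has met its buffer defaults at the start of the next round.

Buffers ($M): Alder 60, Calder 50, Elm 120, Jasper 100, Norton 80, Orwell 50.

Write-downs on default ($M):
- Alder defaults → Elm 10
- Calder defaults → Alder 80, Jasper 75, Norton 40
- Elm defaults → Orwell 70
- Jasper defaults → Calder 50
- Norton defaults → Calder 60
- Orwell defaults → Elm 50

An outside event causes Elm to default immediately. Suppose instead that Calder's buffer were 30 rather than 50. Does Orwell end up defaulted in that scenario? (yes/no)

yes

With Calder's buffer at 30:
Round 1 — Elm defaults (initial).
  Orwell: +70 → 70 ≥ 50
Round 2 — Orwell defaults.
No further defaults.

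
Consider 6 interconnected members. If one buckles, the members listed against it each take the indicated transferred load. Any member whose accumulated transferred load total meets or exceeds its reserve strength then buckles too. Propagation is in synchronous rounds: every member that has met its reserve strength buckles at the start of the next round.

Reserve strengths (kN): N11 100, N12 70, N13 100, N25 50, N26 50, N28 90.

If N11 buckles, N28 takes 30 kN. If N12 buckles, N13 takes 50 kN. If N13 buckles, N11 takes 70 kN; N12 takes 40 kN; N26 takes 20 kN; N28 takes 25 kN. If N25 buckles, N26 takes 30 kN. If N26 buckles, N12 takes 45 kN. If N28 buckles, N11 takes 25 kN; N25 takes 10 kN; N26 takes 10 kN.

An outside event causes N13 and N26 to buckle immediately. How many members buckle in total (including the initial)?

3

Round 1 — N13, N26 buckle (initial).
  N11: +70 → 70 < 100
  N12: +40+45 → 85 ≥ 70
  N28: +25 → 25 < 90
Round 2 — N12 buckles.
No further bucklings.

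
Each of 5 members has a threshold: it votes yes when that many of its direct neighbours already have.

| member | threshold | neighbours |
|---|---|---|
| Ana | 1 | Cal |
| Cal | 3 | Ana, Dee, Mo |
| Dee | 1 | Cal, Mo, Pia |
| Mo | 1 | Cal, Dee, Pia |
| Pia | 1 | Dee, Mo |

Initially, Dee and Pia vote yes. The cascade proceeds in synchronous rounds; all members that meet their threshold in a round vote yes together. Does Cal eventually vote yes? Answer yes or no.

no

Round 1 — Dee, Pia vote yes (initial).
Round 2 — checking thresholds:
  Cal: 1 of 3 neighbours < 3, holds.
  Mo: 2 of 3 neighbours ≥ 1, votes yes.
Round 3 — no new yes votes; cascade stops.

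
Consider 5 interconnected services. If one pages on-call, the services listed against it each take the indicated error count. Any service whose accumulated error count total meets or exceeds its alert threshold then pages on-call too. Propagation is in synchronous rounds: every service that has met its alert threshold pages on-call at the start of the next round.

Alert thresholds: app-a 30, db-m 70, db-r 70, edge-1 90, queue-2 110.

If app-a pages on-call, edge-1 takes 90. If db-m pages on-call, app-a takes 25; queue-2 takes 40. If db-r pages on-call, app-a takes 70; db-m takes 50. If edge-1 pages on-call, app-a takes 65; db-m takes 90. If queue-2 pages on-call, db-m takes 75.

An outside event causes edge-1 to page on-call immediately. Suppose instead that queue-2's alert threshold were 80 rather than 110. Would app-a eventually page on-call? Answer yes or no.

With queue-2's alert threshold at 80:
Round 1 — edge-1 pages on-call (initial).
  app-a: +65 → 65 ≥ 30
  db-m: +90 → 90 ≥ 70
Round 2 — app-a, db-m page on-call.
  queue-2: +40 → 40 < 80
No further pages.

yes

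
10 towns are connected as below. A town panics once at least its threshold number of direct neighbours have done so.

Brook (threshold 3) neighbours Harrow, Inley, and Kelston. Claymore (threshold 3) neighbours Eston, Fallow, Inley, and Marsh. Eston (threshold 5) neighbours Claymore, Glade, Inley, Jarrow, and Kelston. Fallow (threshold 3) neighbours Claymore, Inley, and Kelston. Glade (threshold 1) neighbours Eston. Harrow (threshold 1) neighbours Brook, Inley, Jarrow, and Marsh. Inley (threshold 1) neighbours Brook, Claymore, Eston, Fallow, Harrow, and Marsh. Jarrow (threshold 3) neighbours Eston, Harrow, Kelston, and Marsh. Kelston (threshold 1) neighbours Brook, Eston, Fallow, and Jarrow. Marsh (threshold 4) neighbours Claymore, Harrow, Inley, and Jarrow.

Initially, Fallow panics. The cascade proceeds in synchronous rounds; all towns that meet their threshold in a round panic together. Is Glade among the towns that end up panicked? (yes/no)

Round 1 — Fallow panics (initial).
Round 2 — checking thresholds:
  Claymore: 1 of 4 neighbours < 3, below threshold.
  Inley: 1 of 6 neighbours ≥ 1, panics.
  Kelston: 1 of 4 neighbours ≥ 1, panics.
Round 3 — checking thresholds:
  Brook: 2 of 3 neighbours < 3, below threshold.
  Claymore: 2 of 4 neighbours < 3, below threshold.
  Eston: 2 of 5 neighbours < 5, below threshold.
  Harrow: 1 of 4 neighbours ≥ 1, panics.
  Jarrow: 1 of 4 neighbours < 3, below threshold.
  Marsh: 1 of 4 neighbours < 4, below threshold.
Round 4 — checking thresholds:
  Brook: 3 of 3 neighbours ≥ 3, panics.
  Claymore: 2 of 4 neighbours < 3, below threshold.
  Eston: 2 of 5 neighbours < 5, below threshold.
  Jarrow: 2 of 4 neighbours < 3, below threshold.
  Marsh: 2 of 4 neighbours < 4, below threshold.
Round 5 — no new panics; cascade stops.

no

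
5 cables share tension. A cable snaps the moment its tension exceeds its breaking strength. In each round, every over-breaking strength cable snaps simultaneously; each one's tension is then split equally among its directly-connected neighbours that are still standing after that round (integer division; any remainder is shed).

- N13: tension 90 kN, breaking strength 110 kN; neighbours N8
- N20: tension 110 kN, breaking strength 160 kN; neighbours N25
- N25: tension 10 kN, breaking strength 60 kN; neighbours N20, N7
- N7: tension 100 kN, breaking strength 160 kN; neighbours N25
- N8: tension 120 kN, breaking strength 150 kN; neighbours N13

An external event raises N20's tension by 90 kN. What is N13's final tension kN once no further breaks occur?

90

Round 1 — N20 at 200 > 160. N20 snaps.
  N20 sheds 200 kN to N25: 200 each.
    N25: 10+200 = 210 > 60
Round 2 — N25 snaps.
  N25 sheds 210 kN to N7: 210 each.
    N7: 100+210 = 310 > 160
Round 3 — N7 snaps.
  N7 sheds 310 kN: no online neighbours, lost.
No further breaks.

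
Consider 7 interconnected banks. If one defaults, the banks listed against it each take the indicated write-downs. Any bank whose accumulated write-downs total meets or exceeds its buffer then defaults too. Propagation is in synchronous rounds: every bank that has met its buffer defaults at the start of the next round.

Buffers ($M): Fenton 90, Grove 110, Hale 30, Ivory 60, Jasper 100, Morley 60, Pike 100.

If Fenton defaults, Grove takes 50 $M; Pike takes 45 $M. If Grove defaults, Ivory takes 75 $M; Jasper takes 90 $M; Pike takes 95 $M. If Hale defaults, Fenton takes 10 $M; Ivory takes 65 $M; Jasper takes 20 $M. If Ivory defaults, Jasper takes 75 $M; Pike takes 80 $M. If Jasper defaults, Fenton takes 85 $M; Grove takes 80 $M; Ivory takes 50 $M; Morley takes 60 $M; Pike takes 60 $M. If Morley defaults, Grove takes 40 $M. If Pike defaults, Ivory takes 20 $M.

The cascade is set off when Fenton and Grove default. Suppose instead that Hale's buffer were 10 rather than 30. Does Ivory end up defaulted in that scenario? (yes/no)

With Hale's buffer at 10:
Round 1 — Fenton, Grove default (initial).
  Ivory: +75 → 75 ≥ 60
  Jasper: +90 → 90 < 100
  Pike: +45+95 → 140 ≥ 100
Round 2 — Ivory, Pike default.
  Jasper: +75 → 165 ≥ 100
Round 3 — Jasper defaults.
  Morley: +60 → 60 ≥ 60
Round 4 — Morley defaults.
No further defaults.

yes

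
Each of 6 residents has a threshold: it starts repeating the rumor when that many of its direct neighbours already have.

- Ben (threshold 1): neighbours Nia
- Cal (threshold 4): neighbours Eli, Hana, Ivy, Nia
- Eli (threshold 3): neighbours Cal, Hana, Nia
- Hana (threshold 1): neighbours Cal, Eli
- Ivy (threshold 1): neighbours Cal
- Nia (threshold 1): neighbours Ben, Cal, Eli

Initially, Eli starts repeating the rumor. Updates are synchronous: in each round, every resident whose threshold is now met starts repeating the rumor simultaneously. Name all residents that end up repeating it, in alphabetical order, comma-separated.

Round 1 — Eli starts repeating the rumor (initial).
Round 2 — checking thresholds:
  Cal: 1 of 4 neighbours < 4, not yet.
  Hana: 1 of 2 neighbours ≥ 1, starts repeating the rumor.
  Nia: 1 of 3 neighbours ≥ 1, starts repeating the rumor.
Round 3 — checking thresholds:
  Ben: 1 of 1 neighbours ≥ 1, starts repeating the rumor.
  Cal: 3 of 4 neighbours < 4, not yet.
Round 4 — no new spreads; cascade stops.

Ben, Eli, Hana, Nia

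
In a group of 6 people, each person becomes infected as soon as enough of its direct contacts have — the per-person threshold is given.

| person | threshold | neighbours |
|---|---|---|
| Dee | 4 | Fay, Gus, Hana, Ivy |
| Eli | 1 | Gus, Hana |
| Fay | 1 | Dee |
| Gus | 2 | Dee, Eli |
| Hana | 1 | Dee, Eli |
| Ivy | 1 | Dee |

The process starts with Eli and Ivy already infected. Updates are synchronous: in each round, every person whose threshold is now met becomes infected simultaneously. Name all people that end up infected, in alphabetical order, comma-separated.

Eli, Hana, Ivy

Round 1 — Eli, Ivy become infected (initial).
Round 2 — checking thresholds:
  Dee: 1 of 4 neighbours < 4, holds.
  Gus: 1 of 2 neighbours < 2, holds.
  Hana: 1 of 2 neighbours ≥ 1, becomes infected.
Round 3 — no new infections; cascade stops.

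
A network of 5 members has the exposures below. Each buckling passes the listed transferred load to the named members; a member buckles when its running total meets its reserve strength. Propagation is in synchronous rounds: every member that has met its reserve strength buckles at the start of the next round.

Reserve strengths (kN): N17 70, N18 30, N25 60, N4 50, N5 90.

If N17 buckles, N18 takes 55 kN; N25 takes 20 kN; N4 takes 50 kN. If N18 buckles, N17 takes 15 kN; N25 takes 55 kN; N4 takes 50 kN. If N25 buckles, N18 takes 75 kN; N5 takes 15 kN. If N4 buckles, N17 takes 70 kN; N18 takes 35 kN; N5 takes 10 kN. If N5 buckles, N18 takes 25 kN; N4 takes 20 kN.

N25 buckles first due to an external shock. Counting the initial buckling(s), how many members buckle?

Round 1 — N25 buckles (initial).
  N18: +75 → 75 ≥ 30
  N5: +15 → 15 < 90
Round 2 — N18 buckles.
  N17: +15 → 15 < 70
  N4: +50 → 50 ≥ 50
Round 3 — N4 buckles.
  N17: +70 → 85 ≥ 70
  N5: +10 → 25 < 90
Round 4 — N17 buckles.
No further bucklings.

4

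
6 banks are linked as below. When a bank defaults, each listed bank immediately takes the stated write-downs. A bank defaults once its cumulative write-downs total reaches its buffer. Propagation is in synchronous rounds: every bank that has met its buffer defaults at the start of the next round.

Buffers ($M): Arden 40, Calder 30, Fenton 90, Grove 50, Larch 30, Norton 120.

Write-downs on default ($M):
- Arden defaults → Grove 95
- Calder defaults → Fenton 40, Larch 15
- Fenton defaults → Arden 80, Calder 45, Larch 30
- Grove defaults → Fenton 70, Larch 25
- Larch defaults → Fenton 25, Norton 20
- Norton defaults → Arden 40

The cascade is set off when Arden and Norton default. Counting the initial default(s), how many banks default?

3

Round 1 — Arden, Norton default (initial).
  Grove: +95 → 95 ≥ 50
Round 2 — Grove defaults.
  Fenton: +70 → 70 < 90
  Larch: +25 → 25 < 30
No further defaults.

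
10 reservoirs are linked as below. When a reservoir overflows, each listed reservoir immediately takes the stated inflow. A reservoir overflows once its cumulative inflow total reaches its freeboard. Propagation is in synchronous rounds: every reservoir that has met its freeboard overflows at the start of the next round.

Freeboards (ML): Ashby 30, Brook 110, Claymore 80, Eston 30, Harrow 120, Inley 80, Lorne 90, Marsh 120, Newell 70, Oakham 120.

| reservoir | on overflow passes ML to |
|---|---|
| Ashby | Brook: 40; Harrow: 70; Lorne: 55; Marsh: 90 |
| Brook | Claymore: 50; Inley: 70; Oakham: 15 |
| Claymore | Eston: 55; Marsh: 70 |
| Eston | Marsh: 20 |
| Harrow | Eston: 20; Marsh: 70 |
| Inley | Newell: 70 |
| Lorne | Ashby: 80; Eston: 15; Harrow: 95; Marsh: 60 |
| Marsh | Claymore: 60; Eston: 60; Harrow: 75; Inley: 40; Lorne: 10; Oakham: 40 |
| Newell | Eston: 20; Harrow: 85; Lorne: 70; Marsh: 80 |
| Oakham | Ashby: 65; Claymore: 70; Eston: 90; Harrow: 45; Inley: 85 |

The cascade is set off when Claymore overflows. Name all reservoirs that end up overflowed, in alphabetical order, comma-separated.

Round 1 — Claymore overflows (initial).
  Eston: +55 → 55 ≥ 30
  Marsh: +70 → 70 < 120
Round 2 — Eston overflows.
  Marsh: +20 → 90 < 120
No further overflows.

Claymore, Eston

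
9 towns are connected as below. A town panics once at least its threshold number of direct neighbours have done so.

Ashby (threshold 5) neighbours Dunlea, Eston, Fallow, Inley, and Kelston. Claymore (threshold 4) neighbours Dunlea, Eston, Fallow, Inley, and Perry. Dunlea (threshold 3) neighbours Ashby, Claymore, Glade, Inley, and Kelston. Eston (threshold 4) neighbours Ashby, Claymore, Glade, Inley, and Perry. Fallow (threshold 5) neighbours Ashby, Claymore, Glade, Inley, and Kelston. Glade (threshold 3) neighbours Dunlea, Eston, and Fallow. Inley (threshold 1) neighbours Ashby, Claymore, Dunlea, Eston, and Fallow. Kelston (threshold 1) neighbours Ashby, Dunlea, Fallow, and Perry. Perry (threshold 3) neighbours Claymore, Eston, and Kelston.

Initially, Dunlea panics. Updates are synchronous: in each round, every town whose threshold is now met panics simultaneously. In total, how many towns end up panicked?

Round 1 — Dunlea panics (initial).
Round 2 — checking thresholds:
  Ashby: 1 of 5 neighbours < 5, below threshold.
  Claymore: 1 of 5 neighbours < 4, below threshold.
  Glade: 1 of 3 neighbours < 3, below threshold.
  Inley: 1 of 5 neighbours ≥ 1, panics.
  Kelston: 1 of 4 neighbours ≥ 1, panics.
Round 3 — no new panics; cascade stops.

3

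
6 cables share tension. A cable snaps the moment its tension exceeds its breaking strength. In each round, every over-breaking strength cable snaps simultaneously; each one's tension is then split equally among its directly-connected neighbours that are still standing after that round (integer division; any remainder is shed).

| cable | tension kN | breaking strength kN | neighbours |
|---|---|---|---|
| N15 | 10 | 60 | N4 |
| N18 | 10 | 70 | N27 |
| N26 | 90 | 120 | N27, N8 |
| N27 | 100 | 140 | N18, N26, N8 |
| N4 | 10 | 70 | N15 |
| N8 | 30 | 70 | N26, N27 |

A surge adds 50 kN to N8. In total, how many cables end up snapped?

4

Round 1 — N8 at 80 > 70. N8 snaps.
  N8 sheds 80 kN to N26, N27: 40 each.
    N26: 90+40 = 130 > 120
    N27: 100+40 = 140 ≤ 140
Round 2 — N26 snaps.
  N26 sheds 130 kN to N27: 130 each.
    N27: 140+130 = 270 > 140
Round 3 — N27 snaps.
  N27 sheds 270 kN to N18: 270 each.
    N18: 10+270 = 280 > 70
Round 4 — N18 snaps.
  N18 sheds 280 kN: no online neighbours, lost.
No further breaks.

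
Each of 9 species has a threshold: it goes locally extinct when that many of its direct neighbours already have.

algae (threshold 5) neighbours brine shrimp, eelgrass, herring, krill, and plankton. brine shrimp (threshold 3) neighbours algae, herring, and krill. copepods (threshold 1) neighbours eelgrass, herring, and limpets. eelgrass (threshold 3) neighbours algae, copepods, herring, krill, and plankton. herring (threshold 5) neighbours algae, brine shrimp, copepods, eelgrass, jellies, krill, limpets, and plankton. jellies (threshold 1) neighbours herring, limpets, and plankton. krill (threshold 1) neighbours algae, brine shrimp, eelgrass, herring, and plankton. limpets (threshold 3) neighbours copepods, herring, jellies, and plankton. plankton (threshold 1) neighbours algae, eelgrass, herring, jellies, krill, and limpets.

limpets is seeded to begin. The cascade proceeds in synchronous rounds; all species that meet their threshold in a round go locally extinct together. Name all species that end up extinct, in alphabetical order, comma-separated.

Round 1 — limpets goes locally extinct (initial).
Round 2 — checking thresholds:
  copepods: 1 of 3 neighbours ≥ 1, goes locally extinct.
  herring: 1 of 8 neighbours < 5, not yet.
  jellies: 1 of 3 neighbours ≥ 1, goes locally extinct.
  plankton: 1 of 6 neighbours ≥ 1, goes locally extinct.
Round 3 — checking thresholds:
  algae: 1 of 5 neighbours < 5, not yet.
  eelgrass: 2 of 5 neighbours < 3, not yet.
  herring: 4 of 8 neighbours < 5, not yet.
  krill: 1 of 5 neighbours ≥ 1, goes locally extinct.
Round 4 — checking thresholds:
  algae: 2 of 5 neighbours < 5, not yet.
  brine shrimp: 1 of 3 neighbours < 3, not yet.
  eelgrass: 3 of 5 neighbours ≥ 3, goes locally extinct.
  herring: 5 of 8 neighbours ≥ 5, goes locally extinct.
Round 5 — no new extinctions; cascade stops.

copepods, eelgrass, herring, jellies, krill, limpets, plankton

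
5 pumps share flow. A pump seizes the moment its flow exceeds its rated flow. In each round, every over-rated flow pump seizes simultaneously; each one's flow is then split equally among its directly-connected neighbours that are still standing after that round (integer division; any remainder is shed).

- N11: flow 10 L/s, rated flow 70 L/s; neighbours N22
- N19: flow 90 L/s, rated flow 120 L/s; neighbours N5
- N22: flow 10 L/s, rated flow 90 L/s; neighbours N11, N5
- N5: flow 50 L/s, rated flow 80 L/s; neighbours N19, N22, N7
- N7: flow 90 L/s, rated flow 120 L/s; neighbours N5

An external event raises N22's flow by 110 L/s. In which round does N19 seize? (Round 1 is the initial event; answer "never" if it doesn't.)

3

Round 1 — N22 at 120 > 90. N22 seizes.
  N22 sheds 120 L/s to N11, N5: 60 each.
    N11: 10+60 = 70 ≤ 70
    N5: 50+60 = 110 > 80
Round 2 — N5 seizes.
  N5 sheds 110 L/s to N19, N7: 55 each.
    N19: 90+55 = 145 > 120
    N7: 90+55 = 145 > 120
Round 3 — N19, N7 seize.
  N19 sheds 145 L/s: no online neighbours, lost.
  N7 sheds 145 L/s: no online neighbours, lost.
No further seizures.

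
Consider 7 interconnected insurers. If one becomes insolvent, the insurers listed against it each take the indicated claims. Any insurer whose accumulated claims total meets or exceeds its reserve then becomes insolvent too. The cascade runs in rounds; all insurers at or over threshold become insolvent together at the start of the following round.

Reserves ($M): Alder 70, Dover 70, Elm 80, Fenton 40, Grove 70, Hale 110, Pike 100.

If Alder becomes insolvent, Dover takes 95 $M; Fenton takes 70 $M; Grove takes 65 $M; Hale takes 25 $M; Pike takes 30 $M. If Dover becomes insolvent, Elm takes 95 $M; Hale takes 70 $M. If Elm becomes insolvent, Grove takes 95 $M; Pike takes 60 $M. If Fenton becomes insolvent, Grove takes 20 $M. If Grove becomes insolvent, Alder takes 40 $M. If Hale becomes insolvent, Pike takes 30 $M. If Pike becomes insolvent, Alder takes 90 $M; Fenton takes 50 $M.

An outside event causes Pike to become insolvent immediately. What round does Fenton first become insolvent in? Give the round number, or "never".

2

Round 1 — Pike becomes insolvent (initial).
  Alder: +90 → 90 ≥ 70
  Fenton: +50 → 50 ≥ 40
Round 2 — Alder, Fenton become insolvent.
  Dover: +95 → 95 ≥ 70
  Grove: +65+20 → 85 ≥ 70
  Hale: +25 → 25 < 110
Round 3 — Dover, Grove become insolvent.
  Elm: +95 → 95 ≥ 80
  Hale: +70 → 95 < 110
Round 4 — Elm becomes insolvent.
No further insolvencies.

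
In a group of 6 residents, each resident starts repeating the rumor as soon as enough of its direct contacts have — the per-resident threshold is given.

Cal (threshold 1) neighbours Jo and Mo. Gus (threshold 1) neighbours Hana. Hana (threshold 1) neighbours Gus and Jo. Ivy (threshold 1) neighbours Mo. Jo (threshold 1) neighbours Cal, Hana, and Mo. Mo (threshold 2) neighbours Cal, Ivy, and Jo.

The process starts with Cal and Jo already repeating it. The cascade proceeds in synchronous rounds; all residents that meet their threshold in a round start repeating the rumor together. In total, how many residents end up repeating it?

Round 1 — Cal, Jo start repeating the rumor (initial).
Round 2 — checking thresholds:
  Hana: 1 of 2 neighbours ≥ 1, starts repeating the rumor.
  Mo: 2 of 3 neighbours ≥ 2, starts repeating the rumor.
Round 3 — checking thresholds:
  Gus: 1 of 1 neighbours ≥ 1, starts repeating the rumor.
  Ivy: 1 of 1 neighbours ≥ 1, starts repeating the rumor.
Round 4 — no new spreads; cascade stops.

6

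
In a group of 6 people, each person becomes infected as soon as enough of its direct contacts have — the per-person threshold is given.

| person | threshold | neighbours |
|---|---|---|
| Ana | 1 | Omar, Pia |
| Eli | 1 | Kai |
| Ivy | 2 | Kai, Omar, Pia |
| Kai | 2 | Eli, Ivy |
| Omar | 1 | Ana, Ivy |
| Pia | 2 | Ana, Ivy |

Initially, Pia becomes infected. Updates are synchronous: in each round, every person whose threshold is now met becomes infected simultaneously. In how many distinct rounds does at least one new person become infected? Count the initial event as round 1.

4

Round 1 — Pia becomes infected (initial).
Round 2 — checking thresholds:
  Ana: 1 of 2 neighbours ≥ 1, becomes infected.
  Ivy: 1 of 3 neighbours < 2, not yet.
Round 3 — checking thresholds:
  Ivy: 1 of 3 neighbours < 2, not yet.
  Omar: 1 of 2 neighbours ≥ 1, becomes infected.
Round 4 — checking thresholds:
  Ivy: 2 of 3 neighbours ≥ 2, becomes infected.
Round 5 — no new infections; cascade stops.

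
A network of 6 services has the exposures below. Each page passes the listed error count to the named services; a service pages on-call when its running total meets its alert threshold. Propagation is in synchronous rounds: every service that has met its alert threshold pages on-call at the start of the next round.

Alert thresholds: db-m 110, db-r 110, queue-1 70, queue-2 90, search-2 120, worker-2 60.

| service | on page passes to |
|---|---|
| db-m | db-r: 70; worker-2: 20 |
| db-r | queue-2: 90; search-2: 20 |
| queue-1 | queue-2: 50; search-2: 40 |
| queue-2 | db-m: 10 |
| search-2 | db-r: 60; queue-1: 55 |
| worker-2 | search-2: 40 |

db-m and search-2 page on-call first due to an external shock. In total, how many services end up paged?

4

Round 1 — db-m, search-2 page on-call (initial).
  db-r: +70+60 → 130 ≥ 110
  queue-1: +55 → 55 < 70
  worker-2: +20 → 20 < 60
Round 2 — db-r pages on-call.
  queue-2: +90 → 90 ≥ 90
Round 3 — queue-2 pages on-call.
No further pages.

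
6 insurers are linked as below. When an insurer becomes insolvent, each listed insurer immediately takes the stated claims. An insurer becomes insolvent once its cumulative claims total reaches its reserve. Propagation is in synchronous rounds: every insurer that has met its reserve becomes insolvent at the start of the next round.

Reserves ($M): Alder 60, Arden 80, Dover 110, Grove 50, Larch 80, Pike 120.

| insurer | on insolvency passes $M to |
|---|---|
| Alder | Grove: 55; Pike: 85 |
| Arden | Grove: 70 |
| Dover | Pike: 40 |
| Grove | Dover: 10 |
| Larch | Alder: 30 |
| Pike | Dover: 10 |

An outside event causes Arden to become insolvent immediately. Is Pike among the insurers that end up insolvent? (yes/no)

no

Round 1 — Arden becomes insolvent (initial).
  Grove: +70 → 70 ≥ 50
Round 2 — Grove becomes insolvent.
  Dover: +10 → 10 < 110
No further insolvencies.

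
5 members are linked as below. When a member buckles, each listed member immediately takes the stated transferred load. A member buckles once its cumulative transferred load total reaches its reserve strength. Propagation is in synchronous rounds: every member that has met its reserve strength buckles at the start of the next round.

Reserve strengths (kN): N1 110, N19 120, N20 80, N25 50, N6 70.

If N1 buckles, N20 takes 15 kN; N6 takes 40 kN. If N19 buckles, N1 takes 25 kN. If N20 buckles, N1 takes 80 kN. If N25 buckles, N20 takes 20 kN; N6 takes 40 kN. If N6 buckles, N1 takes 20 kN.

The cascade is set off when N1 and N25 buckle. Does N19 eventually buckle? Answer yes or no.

no

Round 1 — N1, N25 buckle (initial).
  N20: +15+20 → 35 < 80
  N6: +40+40 → 80 ≥ 70
Round 2 — N6 buckles.
No further bucklings.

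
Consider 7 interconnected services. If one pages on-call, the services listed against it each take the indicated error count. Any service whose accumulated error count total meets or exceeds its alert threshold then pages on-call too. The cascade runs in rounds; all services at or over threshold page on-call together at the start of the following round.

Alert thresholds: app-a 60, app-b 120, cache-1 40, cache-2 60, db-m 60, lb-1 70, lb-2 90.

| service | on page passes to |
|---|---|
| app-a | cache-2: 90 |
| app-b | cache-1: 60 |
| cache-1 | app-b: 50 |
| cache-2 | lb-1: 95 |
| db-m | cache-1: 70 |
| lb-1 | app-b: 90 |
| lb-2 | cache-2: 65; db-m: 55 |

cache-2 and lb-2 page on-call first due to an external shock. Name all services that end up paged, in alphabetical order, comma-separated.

Round 1 — cache-2, lb-2 page on-call (initial).
  db-m: +55 → 55 < 60
  lb-1: +95 → 95 ≥ 70
Round 2 — lb-1 pages on-call.
  app-b: +90 → 90 < 120
No further pages.

cache-2, lb-1, lb-2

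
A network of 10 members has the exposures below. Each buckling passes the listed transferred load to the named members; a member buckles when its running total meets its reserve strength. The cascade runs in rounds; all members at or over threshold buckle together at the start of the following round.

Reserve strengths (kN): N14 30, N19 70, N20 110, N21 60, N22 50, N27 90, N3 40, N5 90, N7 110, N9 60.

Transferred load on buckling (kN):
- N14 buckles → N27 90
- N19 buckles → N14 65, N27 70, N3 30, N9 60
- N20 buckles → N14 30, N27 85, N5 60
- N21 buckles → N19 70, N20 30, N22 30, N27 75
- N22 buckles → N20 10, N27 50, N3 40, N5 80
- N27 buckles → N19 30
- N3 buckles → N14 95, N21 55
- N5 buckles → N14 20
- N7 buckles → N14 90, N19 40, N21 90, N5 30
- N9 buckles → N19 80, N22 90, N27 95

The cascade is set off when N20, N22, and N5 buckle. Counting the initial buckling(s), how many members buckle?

6

Round 1 — N20, N22, N5 buckle (initial).
  N14: +30+20 → 50 ≥ 30
  N27: +85+50 → 135 ≥ 90
  N3: +40 → 40 ≥ 40
Round 2 — N14, N27, N3 buckle.
  N19: +30 → 30 < 70
  N21: +55 → 55 < 60
No further bucklings.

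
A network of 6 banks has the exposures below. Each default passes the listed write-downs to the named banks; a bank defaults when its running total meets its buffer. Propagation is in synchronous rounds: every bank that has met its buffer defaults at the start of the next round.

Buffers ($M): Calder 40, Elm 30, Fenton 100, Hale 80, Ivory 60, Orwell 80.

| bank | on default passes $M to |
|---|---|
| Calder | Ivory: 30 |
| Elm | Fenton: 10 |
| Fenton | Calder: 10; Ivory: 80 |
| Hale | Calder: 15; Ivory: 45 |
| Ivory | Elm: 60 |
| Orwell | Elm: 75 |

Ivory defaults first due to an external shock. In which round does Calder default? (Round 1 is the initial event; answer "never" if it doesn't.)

Round 1 — Ivory defaults (initial).
  Elm: +60 → 60 ≥ 30
Round 2 — Elm defaults.
  Fenton: +10 → 10 < 100
No further defaults.

never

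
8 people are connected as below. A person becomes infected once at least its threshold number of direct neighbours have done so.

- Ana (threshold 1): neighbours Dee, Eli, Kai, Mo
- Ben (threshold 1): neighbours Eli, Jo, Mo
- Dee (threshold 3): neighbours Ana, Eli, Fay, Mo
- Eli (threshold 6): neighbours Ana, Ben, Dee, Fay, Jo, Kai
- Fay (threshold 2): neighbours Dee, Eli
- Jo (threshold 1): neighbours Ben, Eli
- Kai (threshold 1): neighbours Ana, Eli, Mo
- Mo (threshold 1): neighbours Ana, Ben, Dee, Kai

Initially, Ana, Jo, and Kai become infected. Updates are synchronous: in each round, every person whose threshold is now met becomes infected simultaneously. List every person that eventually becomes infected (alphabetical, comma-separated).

Round 1 — Ana, Jo, Kai become infected (initial).
Round 2 — checking thresholds:
  Ben: 1 of 3 neighbours ≥ 1, becomes infected.
  Dee: 1 of 4 neighbours < 3, not yet.
  Eli: 3 of 6 neighbours < 6, not yet.
  Mo: 2 of 4 neighbours ≥ 1, becomes infected.
Round 3 — no new infections; cascade stops.

Ana, Ben, Jo, Kai, Mo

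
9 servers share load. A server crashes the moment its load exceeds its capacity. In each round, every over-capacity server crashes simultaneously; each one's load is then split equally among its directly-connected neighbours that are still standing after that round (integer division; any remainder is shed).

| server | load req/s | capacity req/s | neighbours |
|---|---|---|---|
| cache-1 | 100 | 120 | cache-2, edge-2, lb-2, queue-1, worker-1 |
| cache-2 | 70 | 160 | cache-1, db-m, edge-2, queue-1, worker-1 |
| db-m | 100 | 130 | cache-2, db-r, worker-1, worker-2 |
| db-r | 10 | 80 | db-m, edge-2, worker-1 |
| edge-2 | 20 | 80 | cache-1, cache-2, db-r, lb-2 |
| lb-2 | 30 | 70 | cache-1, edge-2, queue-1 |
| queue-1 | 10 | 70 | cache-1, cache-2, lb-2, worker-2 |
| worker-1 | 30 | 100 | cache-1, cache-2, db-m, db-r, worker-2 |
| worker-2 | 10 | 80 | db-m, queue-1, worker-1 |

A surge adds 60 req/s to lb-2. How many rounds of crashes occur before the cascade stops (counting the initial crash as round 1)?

Round 1 — lb-2 at 90 > 70. lb-2 crashes.
  lb-2 sheds 90 req/s to cache-1, edge-2, queue-1: 30 each.
    cache-1: 100+30 = 130 > 120
    edge-2: 20+30 = 50 ≤ 80
    queue-1: 10+30 = 40 ≤ 70
Round 2 — cache-1 crashes.
  cache-1 sheds 130 req/s to cache-2, edge-2, queue-1, worker-1: 32 each (2 lost).
    cache-2: 70+32 = 102 ≤ 160
    edge-2: 50+32 = 82 > 80
    queue-1: 40+32 = 72 > 70
    worker-1: 30+32 = 62 ≤ 100
Round 3 — edge-2, queue-1 crash.
  edge-2 sheds 82 req/s to cache-2, db-r: 41 each.
    cache-2: 102+41 = 143 ≤ 160
    db-r: 10+41 = 51 ≤ 80
  queue-1 sheds 72 req/s to cache-2, worker-2: 36 each.
    cache-2: 143+36 = 179 > 160
    worker-2: 10+36 = 46 ≤ 80
Round 4 — cache-2 crashes.
  cache-2 sheds 179 req/s to db-m, worker-1: 89 each (1 lost).
    db-m: 100+89 = 189 > 130
    worker-1: 62+89 = 151 > 100
Round 5 — db-m, worker-1 crash.
  db-m sheds 189 req/s to db-r, worker-2: 94 each (1 lost).
    db-r: 51+94 = 145 > 80
    worker-2: 46+94 = 140 > 80
  worker-1 sheds 151 req/s to db-r, worker-2: 75 each (1 lost).
    db-r: 145+75 = 220 > 80
    worker-2: 140+75 = 215 > 80
Round 6 — db-r, worker-2 crash.
  db-r sheds 220 req/s: no online neighbours, lost.
  worker-2 sheds 215 req/s: no online neighbours, lost.
No further crashes.

6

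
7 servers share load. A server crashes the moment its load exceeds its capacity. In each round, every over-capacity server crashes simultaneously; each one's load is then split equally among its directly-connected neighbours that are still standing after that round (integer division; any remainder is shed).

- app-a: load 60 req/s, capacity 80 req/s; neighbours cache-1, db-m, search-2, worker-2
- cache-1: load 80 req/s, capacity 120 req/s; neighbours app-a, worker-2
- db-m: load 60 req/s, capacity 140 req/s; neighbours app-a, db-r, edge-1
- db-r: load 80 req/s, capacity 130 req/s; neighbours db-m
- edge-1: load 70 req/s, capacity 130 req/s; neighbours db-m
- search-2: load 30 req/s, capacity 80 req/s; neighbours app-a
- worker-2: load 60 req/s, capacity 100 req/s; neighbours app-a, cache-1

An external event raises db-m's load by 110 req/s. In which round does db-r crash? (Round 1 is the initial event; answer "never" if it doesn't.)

2

Round 1 — db-m at 170 > 140. db-m crashes.
  db-m sheds 170 req/s to app-a, db-r, edge-1: 56 each (2 lost).
    app-a: 60+56 = 116 > 80
    db-r: 80+56 = 136 > 130
    edge-1: 70+56 = 126 ≤ 130
Round 2 — app-a, db-r crash.
  app-a sheds 116 req/s to cache-1, search-2, worker-2: 38 each (2 lost).
    cache-1: 80+38 = 118 ≤ 120
    search-2: 30+38 = 68 ≤ 80
    worker-2: 60+38 = 98 ≤ 100
  db-r sheds 136 req/s: no online neighbours, lost.
No further crashes.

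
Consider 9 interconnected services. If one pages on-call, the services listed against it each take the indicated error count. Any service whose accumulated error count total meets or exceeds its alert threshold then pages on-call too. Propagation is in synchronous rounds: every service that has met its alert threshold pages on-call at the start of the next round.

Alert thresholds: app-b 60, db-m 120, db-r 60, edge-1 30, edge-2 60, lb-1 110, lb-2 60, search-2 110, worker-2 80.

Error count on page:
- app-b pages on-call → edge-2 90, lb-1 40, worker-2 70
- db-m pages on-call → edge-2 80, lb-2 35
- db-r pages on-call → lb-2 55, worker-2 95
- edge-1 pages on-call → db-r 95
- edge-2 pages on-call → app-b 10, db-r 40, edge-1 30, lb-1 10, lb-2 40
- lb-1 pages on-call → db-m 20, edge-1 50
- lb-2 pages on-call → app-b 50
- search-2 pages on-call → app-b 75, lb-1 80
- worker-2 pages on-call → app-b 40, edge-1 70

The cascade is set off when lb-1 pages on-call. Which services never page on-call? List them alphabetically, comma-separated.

app-b, db-m, edge-2, lb-2, search-2

Round 1 — lb-1 pages on-call (initial).
  db-m: +20 → 20 < 120
  edge-1: +50 → 50 ≥ 30
Round 2 — edge-1 pages on-call.
  db-r: +95 → 95 ≥ 60
Round 3 — db-r pages on-call.
  lb-2: +55 → 55 < 60
  worker-2: +95 → 95 ≥ 80
Round 4 — worker-2 pages on-call.
  app-b: +40 → 40 < 60
No further pages.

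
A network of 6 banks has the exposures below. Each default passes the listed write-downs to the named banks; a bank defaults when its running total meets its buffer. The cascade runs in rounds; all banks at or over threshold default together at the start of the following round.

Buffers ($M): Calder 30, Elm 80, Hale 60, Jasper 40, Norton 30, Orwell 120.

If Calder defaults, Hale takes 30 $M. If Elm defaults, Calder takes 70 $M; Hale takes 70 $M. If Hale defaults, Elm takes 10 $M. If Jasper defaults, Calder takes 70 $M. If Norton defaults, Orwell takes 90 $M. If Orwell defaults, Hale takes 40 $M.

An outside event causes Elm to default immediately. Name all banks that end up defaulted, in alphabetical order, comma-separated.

Round 1 — Elm defaults (initial).
  Calder: +70 → 70 ≥ 30
  Hale: +70 → 70 ≥ 60
Round 2 — Calder, Hale default.
No further defaults.

Calder, Elm, Hale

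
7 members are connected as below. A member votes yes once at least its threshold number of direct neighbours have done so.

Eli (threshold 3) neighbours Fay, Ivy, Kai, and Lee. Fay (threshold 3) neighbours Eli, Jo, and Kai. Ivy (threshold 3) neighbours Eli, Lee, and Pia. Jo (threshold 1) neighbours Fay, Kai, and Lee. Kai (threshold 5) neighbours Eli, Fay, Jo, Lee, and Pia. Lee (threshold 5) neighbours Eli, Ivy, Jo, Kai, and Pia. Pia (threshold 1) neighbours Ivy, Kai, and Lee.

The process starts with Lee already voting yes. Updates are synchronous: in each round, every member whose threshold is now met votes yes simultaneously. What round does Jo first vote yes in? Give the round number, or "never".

Round 1 — Lee votes yes (initial).
Round 2 — checking thresholds:
  Eli: 1 of 4 neighbours < 3, not yet.
  Ivy: 1 of 3 neighbours < 3, not yet.
  Jo: 1 of 3 neighbours ≥ 1, votes yes.
  Kai: 1 of 5 neighbours < 5, not yet.
  Pia: 1 of 3 neighbours ≥ 1, votes yes.
Round 3 — no new yes votes; cascade stops.

2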